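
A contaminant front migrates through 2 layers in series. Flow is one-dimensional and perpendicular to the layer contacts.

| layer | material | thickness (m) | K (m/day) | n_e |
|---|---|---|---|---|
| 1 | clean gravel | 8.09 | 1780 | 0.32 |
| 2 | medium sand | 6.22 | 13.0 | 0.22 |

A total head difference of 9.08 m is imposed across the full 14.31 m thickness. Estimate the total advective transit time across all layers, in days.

0.211

With flow normal to the layers, continuity requires the same specific discharge q through every layer.
Σ(b_i/K_i) = 8.09/1780 + 6.22/13.0 = 0.4830 d.
q = Δh / Σ(b_i/K_i) = 9.08 / 0.4830 = 18.80 m/day.
In each layer the seepage velocity is v_i = q/n_i, so the layer transit time is t_i = b_i·n_i / q:
  layer 1 (clean gravel): t_1 = 8.09 × 0.32 / 18.80 = 0.1377 d
  layer 2 (medium sand): t_2 = 6.22 × 0.22 / 18.80 = 0.07279 d
Total t = Σ t_i = 0.2105 days.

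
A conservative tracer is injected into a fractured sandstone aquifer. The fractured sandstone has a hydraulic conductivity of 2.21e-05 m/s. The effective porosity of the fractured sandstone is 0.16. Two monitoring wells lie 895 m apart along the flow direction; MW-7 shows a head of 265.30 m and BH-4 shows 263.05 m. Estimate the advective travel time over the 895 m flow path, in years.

Convert K: 2.21e-05 m/s × 86400 = 1.909 m/day.
Hydraulic gradient i = (265.30 − 263.05) / 895 = 2.25 / 895 = 0.002514.
Darcy flux q = K · i = 1.909 × 0.002514 = 0.004800 m/day.
Seepage velocity v = q / n_e = 0.004800 / 0.16 = 0.03000 m/day.
Travel time t = L / v = 895 / 0.03000 = 29832 days = 81.67 years.

81.7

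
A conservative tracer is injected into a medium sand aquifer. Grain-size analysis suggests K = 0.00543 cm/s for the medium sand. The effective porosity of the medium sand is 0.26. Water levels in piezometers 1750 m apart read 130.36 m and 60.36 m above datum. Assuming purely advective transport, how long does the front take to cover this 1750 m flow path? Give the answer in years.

6.64

Convert K: 0.00543 cm/s × 864 = 4.692 m/day.
Hydraulic gradient i = (130.36 − 60.36) / 1750 = 70 / 1750 = 0.04000.
Darcy flux q = K · i = 4.692 × 0.04000 = 0.1877 m/day.
Seepage velocity v = q / n_e = 0.1877 / 0.26 = 0.7218 m/day.
Travel time t = L / v = 1750 / 0.7218 = 2425 days = 6.638 years.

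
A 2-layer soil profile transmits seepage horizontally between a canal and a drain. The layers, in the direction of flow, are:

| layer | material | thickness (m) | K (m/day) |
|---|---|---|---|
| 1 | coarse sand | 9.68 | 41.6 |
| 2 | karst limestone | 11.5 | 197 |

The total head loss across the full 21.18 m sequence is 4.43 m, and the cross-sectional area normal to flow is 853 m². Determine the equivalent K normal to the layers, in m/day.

72.8

Flow is perpendicular to layering, so the layers act in series and the equivalent K is the thickness-weighted harmonic mean.
Total thickness L = 9.68 + 11.5 = 21.18 m.
Σ(b_i/K_i) = 9.68/41.6 + 11.5/197 = 0.2911 d.
K_eq = L / Σ(b_i/K_i) = 21.18 / 0.2911 = 72.77 m/day.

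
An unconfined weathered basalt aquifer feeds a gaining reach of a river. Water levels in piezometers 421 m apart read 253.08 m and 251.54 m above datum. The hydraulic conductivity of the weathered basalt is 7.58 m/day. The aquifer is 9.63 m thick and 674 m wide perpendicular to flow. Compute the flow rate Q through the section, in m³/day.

Cross-sectional area A = 674 × 9.63 = 6491 m².
Hydraulic gradient i = (253.08 − 251.54) / 421 = 1.54 / 421 = 0.003658.
Darcy's law: Q = K · A · i = 7.580 × 6491 × 0.003658 = 180.0 m³/day.

180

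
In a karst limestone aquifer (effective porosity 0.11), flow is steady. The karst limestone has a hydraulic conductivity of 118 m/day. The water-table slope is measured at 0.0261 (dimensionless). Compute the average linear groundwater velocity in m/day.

28.0

Hydraulic gradient i = 0.0261.
Darcy flux q = K · i = 118.0 × 0.02610 = 3.080 m/day.
Seepage velocity v = q / n_e = 3.080 / 0.11 = 28.00 m/day.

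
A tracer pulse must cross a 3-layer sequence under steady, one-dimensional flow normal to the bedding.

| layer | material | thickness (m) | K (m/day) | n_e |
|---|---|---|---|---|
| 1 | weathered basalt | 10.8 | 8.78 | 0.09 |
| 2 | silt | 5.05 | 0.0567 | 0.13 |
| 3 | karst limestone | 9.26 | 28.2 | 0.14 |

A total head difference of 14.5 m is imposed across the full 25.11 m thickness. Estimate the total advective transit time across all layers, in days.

18.3

With flow normal to the layers, continuity requires the same specific discharge q through every layer.
Σ(b_i/K_i) = 10.8/8.78 + 5.05/0.0567 + 9.26/28.2 = 90.62 d.
q = Δh / Σ(b_i/K_i) = 14.5 / 90.62 = 0.1600 m/day.
In each layer the seepage velocity is v_i = q/n_i, so the layer transit time is t_i = b_i·n_i / q:
  layer 1 (weathered basalt): t_1 = 10.8 × 0.09 / 0.1600 = 6.075 d
  layer 2 (silt): t_2 = 5.05 × 0.13 / 0.1600 = 4.103 d
  layer 3 (karst limestone): t_3 = 9.26 × 0.14 / 0.1600 = 8.102 d
Total t = Σ t_i = 18.28 days.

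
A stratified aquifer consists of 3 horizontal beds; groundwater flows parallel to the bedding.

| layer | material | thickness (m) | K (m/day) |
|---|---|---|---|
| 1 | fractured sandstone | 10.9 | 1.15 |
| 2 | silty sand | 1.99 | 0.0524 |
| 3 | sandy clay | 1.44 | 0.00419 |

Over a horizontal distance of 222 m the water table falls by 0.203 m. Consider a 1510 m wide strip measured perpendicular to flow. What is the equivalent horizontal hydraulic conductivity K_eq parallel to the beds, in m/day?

Flow is parallel to layering, so each bed carries its own Darcy discharge and the transmissivities add.
Σ(K_i·b_i) = 1.15×10.9 + 0.0524×1.99 + 0.00419×1.44 = 12.65 m²/day.
Total thickness b = 14.33 m, so K_eq = Σ(K_i·b_i)/b = 0.8824 m/day.

0.882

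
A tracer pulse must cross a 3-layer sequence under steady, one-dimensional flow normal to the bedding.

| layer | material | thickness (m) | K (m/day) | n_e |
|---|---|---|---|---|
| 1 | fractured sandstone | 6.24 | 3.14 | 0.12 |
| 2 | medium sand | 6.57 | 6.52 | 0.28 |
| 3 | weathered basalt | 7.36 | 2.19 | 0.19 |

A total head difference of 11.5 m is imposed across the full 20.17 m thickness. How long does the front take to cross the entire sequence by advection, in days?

With flow normal to the layers, continuity requires the same specific discharge q through every layer.
Σ(b_i/K_i) = 6.24/3.14 + 6.57/6.52 + 7.36/2.19 = 6.356 d.
q = Δh / Σ(b_i/K_i) = 11.5 / 6.356 = 1.809 m/day.
In each layer the seepage velocity is v_i = q/n_i, so the layer transit time is t_i = b_i·n_i / q:
  layer 1 (fractured sandstone): t_1 = 6.24 × 0.12 / 1.809 = 0.4138 d
  layer 2 (medium sand): t_2 = 6.57 × 0.28 / 1.809 = 1.017 d
  layer 3 (weathered basalt): t_3 = 7.36 × 0.19 / 1.809 = 0.7728 d
Total t = Σ t_i = 2.203 days.

2.20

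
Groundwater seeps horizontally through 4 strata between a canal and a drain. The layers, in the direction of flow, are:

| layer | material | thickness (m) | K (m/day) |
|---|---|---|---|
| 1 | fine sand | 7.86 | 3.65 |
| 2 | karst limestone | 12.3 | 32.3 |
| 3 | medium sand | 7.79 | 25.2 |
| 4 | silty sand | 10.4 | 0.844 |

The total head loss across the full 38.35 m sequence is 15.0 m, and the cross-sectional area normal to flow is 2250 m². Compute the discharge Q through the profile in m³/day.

2230

Flow is perpendicular to layering, so the layers act in series and the equivalent K is the thickness-weighted harmonic mean.
Total thickness L = 7.86 + 12.3 + 7.79 + 10.4 = 38.35 m.
Σ(b_i/K_i) = 7.86/3.65 + 12.3/32.3 + 7.79/25.2 + 10.4/0.844 = 15.17 d.
K_eq = L / Σ(b_i/K_i) = 38.35 / 15.17 = 2.529 m/day.
Q = K_eq · A · (Δh/L) = 2.529 × 2250 × (15.0/38.35) = 2225 m³/day.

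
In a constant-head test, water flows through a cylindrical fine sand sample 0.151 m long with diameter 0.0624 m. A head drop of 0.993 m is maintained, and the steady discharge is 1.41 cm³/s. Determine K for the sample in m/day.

6.06

Cross-sectional area A = π·(d/2)² = π × (0.0624/2)² = 0.003058 m².
Convert discharge: 1.41 cm³/s = 1.410e-06 m³/s.
Darcy's law rearranged: K = Q·L / (A·Δh) = 1.410e-06 × 0.151 / (0.003058 × 0.993) = 7.011e-05 m/s = 6.058 m/day.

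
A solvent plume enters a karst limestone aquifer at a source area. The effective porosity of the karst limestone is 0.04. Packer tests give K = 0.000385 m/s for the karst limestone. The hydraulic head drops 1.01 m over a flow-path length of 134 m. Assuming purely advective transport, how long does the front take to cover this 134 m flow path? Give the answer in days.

Convert K: 0.000385 m/s × 86400 = 33.26 m/day.
Hydraulic gradient i = Δh / L = 1.01 / 134 = 0.007537.
Darcy flux q = K · i = 33.26 × 0.007537 = 0.2507 m/day.
Seepage velocity v = q / n_e = 0.2507 / 0.04 = 6.268 m/day.
Travel time t = L / v = 134 / 6.268 = 21.38 days.

21.4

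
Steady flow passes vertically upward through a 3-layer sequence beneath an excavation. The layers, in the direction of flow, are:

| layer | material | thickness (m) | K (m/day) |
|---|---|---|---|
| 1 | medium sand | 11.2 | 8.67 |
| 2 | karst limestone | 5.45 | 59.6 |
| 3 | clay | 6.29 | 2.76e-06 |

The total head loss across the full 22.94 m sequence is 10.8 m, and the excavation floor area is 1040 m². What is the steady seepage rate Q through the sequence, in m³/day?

Flow is perpendicular to layering, so the layers act in series and the equivalent K is the thickness-weighted harmonic mean.
Total thickness L = 11.2 + 5.45 + 6.29 = 22.94 m.
Σ(b_i/K_i) = 11.2/8.67 + 5.45/59.6 + 6.29/2.76e-06 = 2.279e+06 d.
K_eq = L / Σ(b_i/K_i) = 22.94 / 2.279e+06 = 1.007e-05 m/day.
Q = K_eq · A · (Δh/L) = 1.007e-05 × 1040 × (10.8/22.94) = 0.004929 m³/day.

0.00493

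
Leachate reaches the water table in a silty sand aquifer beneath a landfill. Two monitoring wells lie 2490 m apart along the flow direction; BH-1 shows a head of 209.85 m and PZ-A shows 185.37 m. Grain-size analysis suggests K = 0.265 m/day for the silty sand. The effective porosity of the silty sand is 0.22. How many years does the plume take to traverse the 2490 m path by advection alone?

576

Hydraulic gradient i = (209.85 − 185.37) / 2490 = 24.48 / 2490 = 0.009831.
Darcy flux q = K · i = 0.2650 × 0.009831 = 0.002605 m/day.
Seepage velocity v = q / n_e = 0.002605 / 0.22 = 0.01184 m/day.
Travel time t = L / v = 2490 / 0.01184 = 2.103e+05 days = 575.7 years.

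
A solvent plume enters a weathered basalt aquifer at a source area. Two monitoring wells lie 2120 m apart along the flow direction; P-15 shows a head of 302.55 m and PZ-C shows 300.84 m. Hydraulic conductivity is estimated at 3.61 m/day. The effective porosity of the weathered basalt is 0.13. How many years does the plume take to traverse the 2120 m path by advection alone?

Hydraulic gradient i = (302.55 − 300.84) / 2120 = 1.71 / 2120 = 0.0008066.
Darcy flux q = K · i = 3.610 × 0.0008066 = 0.002912 m/day.
Seepage velocity v = q / n_e = 0.002912 / 0.13 = 0.02240 m/day.
Travel time t = L / v = 2120 / 0.02240 = 94648 days = 259.1 years.

259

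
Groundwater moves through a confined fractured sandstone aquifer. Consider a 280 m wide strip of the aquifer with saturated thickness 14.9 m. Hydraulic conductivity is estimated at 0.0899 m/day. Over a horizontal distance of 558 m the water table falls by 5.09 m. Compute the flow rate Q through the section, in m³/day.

3.42

Cross-sectional area A = 280 × 14.9 = 4172 m².
Hydraulic gradient i = Δh / L = 5.09 / 558 = 0.009122.
Darcy's law: Q = K · A · i = 0.08990 × 4172 × 0.009122 = 3.421 m³/day.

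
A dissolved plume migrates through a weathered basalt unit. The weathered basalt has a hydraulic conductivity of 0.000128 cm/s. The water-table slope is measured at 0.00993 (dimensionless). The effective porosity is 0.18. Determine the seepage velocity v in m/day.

0.00610

Convert K: 0.000128 cm/s × 864 = 0.1106 m/day.
Hydraulic gradient i = 0.00993.
Darcy flux q = K · i = 0.1106 × 0.009930 = 0.001098 m/day.
Seepage velocity v = q / n_e = 0.001098 / 0.18 = 0.006101 m/day.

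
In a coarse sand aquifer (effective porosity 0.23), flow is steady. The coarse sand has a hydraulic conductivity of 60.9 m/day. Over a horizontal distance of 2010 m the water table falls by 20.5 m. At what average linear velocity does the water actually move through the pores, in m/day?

Hydraulic gradient i = Δh / L = 20.5 / 2010 = 0.01020.
Darcy flux q = K · i = 60.90 × 0.01020 = 0.6211 m/day.
Seepage velocity v = q / n_e = 0.6211 / 0.23 = 2.701 m/day.

2.70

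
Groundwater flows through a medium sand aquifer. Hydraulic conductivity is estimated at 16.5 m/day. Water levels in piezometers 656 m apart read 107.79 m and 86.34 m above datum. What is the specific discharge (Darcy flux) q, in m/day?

0.540

Hydraulic gradient i = (107.79 − 86.34) / 656 = 21.45 / 656 = 0.03270.
Specific discharge q = K · i = 16.50 × 0.03270 = 0.5395 m/day.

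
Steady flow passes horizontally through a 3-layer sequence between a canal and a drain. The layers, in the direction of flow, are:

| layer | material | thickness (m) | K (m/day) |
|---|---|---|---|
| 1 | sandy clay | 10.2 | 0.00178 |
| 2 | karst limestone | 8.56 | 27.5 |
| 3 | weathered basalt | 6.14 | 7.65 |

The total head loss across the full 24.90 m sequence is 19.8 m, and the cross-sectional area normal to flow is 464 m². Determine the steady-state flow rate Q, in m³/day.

Flow is perpendicular to layering, so the layers act in series and the equivalent K is the thickness-weighted harmonic mean.
Total thickness L = 10.2 + 8.56 + 6.14 = 24.90 m.
Σ(b_i/K_i) = 10.2/0.00178 + 8.56/27.5 + 6.14/7.65 = 5731 d.
K_eq = L / Σ(b_i/K_i) = 24.90 / 5731 = 0.004344 m/day.
Q = K_eq · A · (Δh/L) = 0.004344 × 464 × (19.8/24.90) = 1.603 m³/day.

1.60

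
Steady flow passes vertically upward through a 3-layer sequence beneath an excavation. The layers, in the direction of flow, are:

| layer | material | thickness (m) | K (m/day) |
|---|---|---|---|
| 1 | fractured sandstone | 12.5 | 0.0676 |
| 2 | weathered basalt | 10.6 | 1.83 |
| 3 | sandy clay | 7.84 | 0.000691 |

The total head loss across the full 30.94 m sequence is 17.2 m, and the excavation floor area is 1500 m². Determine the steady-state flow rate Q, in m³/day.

2.24

Flow is perpendicular to layering, so the layers act in series and the equivalent K is the thickness-weighted harmonic mean.
Total thickness L = 12.5 + 10.6 + 7.84 = 30.94 m.
Σ(b_i/K_i) = 12.5/0.0676 + 10.6/1.83 + 7.84/0.000691 = 11537 d.
K_eq = L / Σ(b_i/K_i) = 30.94 / 11537 = 0.002682 m/day.
Q = K_eq · A · (Δh/L) = 0.002682 × 1500 × (17.2/30.94) = 2.236 m³/day.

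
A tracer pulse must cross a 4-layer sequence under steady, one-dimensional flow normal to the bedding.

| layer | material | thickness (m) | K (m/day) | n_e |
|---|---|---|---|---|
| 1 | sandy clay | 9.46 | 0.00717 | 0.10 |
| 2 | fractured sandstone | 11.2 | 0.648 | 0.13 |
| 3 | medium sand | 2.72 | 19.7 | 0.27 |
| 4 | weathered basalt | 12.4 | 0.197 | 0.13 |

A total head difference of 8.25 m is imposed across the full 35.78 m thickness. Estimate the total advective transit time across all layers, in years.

2.21

With flow normal to the layers, continuity requires the same specific discharge q through every layer.
Σ(b_i/K_i) = 9.46/0.00717 + 11.2/0.648 + 2.72/19.7 + 12.4/0.197 = 1400 d.
q = Δh / Σ(b_i/K_i) = 8.25 / 1400 = 0.005894 m/day.
In each layer the seepage velocity is v_i = q/n_i, so the layer transit time is t_i = b_i·n_i / q:
  layer 1 (sandy clay): t_1 = 9.46 × 0.10 / 0.005894 = 160.5 d
  layer 2 (fractured sandstone): t_2 = 11.2 × 0.13 / 0.005894 = 247.0 d
  layer 3 (medium sand): t_3 = 2.72 × 0.27 / 0.005894 = 124.6 d
  layer 4 (weathered basalt): t_4 = 12.4 × 0.13 / 0.005894 = 273.5 d
Total t = Σ t_i = 805.6 days = 2.206 years.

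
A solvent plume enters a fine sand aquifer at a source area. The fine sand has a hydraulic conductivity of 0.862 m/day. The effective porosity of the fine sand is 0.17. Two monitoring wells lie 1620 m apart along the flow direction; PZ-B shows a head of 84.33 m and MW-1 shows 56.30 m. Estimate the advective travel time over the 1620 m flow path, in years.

50.6

Hydraulic gradient i = (84.33 − 56.30) / 1620 = 28.03 / 1620 = 0.01730.
Darcy flux q = K · i = 0.8620 × 0.01730 = 0.01491 m/day.
Seepage velocity v = q / n_e = 0.01491 / 0.17 = 0.08773 m/day.
Travel time t = L / v = 1620 / 0.08773 = 18465 days = 50.55 years.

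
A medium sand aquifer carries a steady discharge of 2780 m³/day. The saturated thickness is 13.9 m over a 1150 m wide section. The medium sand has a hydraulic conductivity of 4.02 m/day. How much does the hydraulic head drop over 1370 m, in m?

59.3

Cross-sectional area A = 1150 × 13.9 = 15985 m².
From Q = K·A·i, i = Q / (K·A) = 2780 / (4.020 × 15985) = 0.04326.
Head loss Δh = i · L = 0.04326 × 1370 = 59.27 m.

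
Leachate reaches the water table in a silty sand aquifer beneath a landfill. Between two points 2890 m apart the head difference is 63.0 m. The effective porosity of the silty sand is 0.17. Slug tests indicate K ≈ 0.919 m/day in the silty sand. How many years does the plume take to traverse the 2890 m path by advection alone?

67.1

Hydraulic gradient i = Δh / L = 63.0 / 2890 = 0.02180.
Darcy flux q = K · i = 0.9190 × 0.02180 = 0.02003 m/day.
Seepage velocity v = q / n_e = 0.02003 / 0.17 = 0.1178 m/day.
Travel time t = L / v = 2890 / 0.1178 = 24524 days = 67.14 years.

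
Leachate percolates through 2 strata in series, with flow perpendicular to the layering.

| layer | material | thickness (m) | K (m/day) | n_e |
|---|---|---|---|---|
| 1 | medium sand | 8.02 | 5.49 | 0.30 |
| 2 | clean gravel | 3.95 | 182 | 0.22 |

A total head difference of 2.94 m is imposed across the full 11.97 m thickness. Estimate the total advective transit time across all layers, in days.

With flow normal to the layers, continuity requires the same specific discharge q through every layer.
Σ(b_i/K_i) = 8.02/5.49 + 3.95/182 = 1.483 d.
q = Δh / Σ(b_i/K_i) = 2.94 / 1.483 = 1.983 m/day.
In each layer the seepage velocity is v_i = q/n_i, so the layer transit time is t_i = b_i·n_i / q:
  layer 1 (medium sand): t_1 = 8.02 × 0.30 / 1.983 = 1.213 d
  layer 2 (clean gravel): t_2 = 3.95 × 0.22 / 1.983 = 0.4382 d
Total t = Σ t_i = 1.651 days.

1.65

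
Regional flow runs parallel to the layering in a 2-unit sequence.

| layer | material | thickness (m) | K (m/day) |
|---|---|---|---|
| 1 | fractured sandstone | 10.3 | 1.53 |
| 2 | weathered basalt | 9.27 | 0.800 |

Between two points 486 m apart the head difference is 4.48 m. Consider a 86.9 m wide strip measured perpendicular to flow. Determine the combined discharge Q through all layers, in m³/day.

18.6

Flow is parallel to layering, so each bed carries its own Darcy discharge and the transmissivities add.
Σ(K_i·b_i) = 1.53×10.3 + 0.800×9.27 = 23.18 m²/day.
Hydraulic gradient i = Δh / L = 4.48 / 486 = 0.009218.
Q = Σ(K_i·b_i) · W · i = 23.18 × 86.9 × 0.009218 = 18.56 m³/day.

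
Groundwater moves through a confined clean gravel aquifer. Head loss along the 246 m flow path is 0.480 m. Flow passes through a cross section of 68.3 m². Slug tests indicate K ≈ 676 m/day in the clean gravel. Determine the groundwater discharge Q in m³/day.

90.1

Hydraulic gradient i = Δh / L = 0.480 / 246 = 0.001951.
Darcy's law: Q = K · A · i = 676.0 × 68.30 × 0.001951 = 90.09 m³/day.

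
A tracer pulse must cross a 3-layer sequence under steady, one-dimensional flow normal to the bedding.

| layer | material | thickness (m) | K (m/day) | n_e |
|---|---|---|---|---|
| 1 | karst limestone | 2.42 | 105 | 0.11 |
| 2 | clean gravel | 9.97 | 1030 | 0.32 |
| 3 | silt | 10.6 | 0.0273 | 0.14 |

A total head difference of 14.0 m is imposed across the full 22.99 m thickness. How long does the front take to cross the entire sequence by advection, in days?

With flow normal to the layers, continuity requires the same specific discharge q through every layer.
Σ(b_i/K_i) = 2.42/105 + 9.97/1030 + 10.6/0.0273 = 388.3 d.
q = Δh / Σ(b_i/K_i) = 14.0 / 388.3 = 0.03605 m/day.
In each layer the seepage velocity is v_i = q/n_i, so the layer transit time is t_i = b_i·n_i / q:
  layer 1 (karst limestone): t_1 = 2.42 × 0.11 / 0.03605 = 7.383 d
  layer 2 (clean gravel): t_2 = 9.97 × 0.32 / 0.03605 = 88.49 d
  layer 3 (silt): t_3 = 10.6 × 0.14 / 0.03605 = 41.16 d
Total t = Σ t_i = 137.0 days.

137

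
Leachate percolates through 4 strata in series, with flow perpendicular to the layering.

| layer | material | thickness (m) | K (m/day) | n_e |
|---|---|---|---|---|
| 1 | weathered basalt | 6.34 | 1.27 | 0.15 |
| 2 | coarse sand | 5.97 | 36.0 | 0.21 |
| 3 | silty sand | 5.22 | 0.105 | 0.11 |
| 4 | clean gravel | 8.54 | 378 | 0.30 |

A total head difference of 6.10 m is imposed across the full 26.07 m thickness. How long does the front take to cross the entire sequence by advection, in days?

With flow normal to the layers, continuity requires the same specific discharge q through every layer.
Σ(b_i/K_i) = 6.34/1.27 + 5.97/36.0 + 5.22/0.105 + 8.54/378 = 54.89 d.
q = Δh / Σ(b_i/K_i) = 6.10 / 54.89 = 0.1111 m/day.
In each layer the seepage velocity is v_i = q/n_i, so the layer transit time is t_i = b_i·n_i / q:
  layer 1 (weathered basalt): t_1 = 6.34 × 0.15 / 0.1111 = 8.558 d
  layer 2 (coarse sand): t_2 = 5.97 × 0.21 / 0.1111 = 11.28 d
  layer 3 (silty sand): t_3 = 5.22 × 0.11 / 0.1111 = 5.167 d
  layer 4 (clean gravel): t_4 = 8.54 × 0.30 / 0.1111 = 23.06 d
Total t = Σ t_i = 48.06 days.

48.1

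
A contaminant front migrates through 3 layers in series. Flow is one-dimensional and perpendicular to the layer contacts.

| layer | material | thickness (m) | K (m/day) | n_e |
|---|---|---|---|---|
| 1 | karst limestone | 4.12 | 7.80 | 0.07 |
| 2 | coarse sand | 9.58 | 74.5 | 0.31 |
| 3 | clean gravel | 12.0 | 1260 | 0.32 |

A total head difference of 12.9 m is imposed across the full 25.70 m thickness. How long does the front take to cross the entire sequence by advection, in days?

With flow normal to the layers, continuity requires the same specific discharge q through every layer.
Σ(b_i/K_i) = 4.12/7.80 + 9.58/74.5 + 12.0/1260 = 0.6663 d.
q = Δh / Σ(b_i/K_i) = 12.9 / 0.6663 = 19.36 m/day.
In each layer the seepage velocity is v_i = q/n_i, so the layer transit time is t_i = b_i·n_i / q:
  layer 1 (karst limestone): t_1 = 4.12 × 0.07 / 19.36 = 0.01490 d
  layer 2 (coarse sand): t_2 = 9.58 × 0.31 / 19.36 = 0.1534 d
  layer 3 (clean gravel): t_3 = 12.0 × 0.32 / 19.36 = 0.1983 d
Total t = Σ t_i = 0.3666 days.

0.367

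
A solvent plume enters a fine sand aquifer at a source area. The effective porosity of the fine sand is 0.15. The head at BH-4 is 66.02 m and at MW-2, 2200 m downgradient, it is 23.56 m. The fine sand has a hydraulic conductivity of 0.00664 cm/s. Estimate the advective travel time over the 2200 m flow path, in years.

8.16

Convert K: 0.00664 cm/s × 864 = 5.737 m/day.
Hydraulic gradient i = (66.02 − 23.56) / 2200 = 42.46 / 2200 = 0.01930.
Darcy flux q = K · i = 5.737 × 0.01930 = 0.1107 m/day.
Seepage velocity v = q / n_e = 0.1107 / 0.15 = 0.7382 m/day.
Travel time t = L / v = 2200 / 0.7382 = 2980 days = 8.160 years.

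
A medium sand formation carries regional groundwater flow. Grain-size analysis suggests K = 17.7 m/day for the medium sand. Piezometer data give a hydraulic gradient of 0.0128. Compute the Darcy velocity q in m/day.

0.227

Hydraulic gradient i = 0.0128.
Specific discharge q = K · i = 17.70 × 0.01280 = 0.2266 m/day.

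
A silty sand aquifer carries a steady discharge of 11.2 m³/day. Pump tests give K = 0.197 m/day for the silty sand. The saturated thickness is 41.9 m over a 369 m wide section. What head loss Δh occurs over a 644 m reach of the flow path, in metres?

2.37

Cross-sectional area A = 369 × 41.9 = 15461 m².
From Q = K·A·i, i = Q / (K·A) = 11.2 / (0.1970 × 15461) = 0.003677.
Head loss Δh = i · L = 0.003677 × 644 = 2.368 m.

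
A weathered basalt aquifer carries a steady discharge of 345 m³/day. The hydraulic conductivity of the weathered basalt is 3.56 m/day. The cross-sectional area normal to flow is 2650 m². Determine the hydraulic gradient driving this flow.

0.0366

From Q = K·A·i, i = Q / (K·A) = 345 / (3.560 × 2650) = 0.03657.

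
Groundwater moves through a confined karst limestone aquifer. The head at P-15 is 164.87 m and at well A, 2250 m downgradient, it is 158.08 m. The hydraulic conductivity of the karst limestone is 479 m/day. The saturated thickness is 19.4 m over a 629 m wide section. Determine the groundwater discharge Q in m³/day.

Cross-sectional area A = 629 × 19.4 = 12203 m².
Hydraulic gradient i = (164.87 − 158.08) / 2250 = 6.79 / 2250 = 0.003018.
Darcy's law: Q = K · A · i = 479.0 × 12203 × 0.003018 = 17639 m³/day.

17600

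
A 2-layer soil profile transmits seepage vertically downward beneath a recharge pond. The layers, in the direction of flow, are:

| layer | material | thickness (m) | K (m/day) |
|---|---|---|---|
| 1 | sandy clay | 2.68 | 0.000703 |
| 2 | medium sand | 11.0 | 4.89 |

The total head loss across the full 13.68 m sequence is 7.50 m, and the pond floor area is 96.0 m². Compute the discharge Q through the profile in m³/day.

0.189

Flow is perpendicular to layering, so the layers act in series and the equivalent K is the thickness-weighted harmonic mean.
Total thickness L = 2.68 + 11.0 = 13.68 m.
Σ(b_i/K_i) = 2.68/0.000703 + 11.0/4.89 = 3814 d.
K_eq = L / Σ(b_i/K_i) = 13.68 / 3814 = 0.003586 m/day.
Q = K_eq · A · (Δh/L) = 0.003586 × 96.0 × (7.50/13.68) = 0.1888 m³/day.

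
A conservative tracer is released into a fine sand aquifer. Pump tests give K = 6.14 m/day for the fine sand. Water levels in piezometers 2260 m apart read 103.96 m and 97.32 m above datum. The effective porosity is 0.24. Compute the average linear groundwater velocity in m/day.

0.0752

Hydraulic gradient i = (103.96 − 97.32) / 2260 = 6.64 / 2260 = 0.002938.
Darcy flux q = K · i = 6.140 × 0.002938 = 0.01804 m/day.
Seepage velocity v = q / n_e = 0.01804 / 0.24 = 0.07517 m/day.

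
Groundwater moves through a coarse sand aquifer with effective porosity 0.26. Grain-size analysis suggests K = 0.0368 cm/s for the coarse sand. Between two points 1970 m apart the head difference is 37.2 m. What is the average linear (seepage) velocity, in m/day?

2.31

Convert K: 0.0368 cm/s × 864 = 31.80 m/day.
Hydraulic gradient i = Δh / L = 37.2 / 1970 = 0.01888.
Darcy flux q = K · i = 31.80 × 0.01888 = 0.6004 m/day.
Seepage velocity v = q / n_e = 0.6004 / 0.26 = 2.309 m/day.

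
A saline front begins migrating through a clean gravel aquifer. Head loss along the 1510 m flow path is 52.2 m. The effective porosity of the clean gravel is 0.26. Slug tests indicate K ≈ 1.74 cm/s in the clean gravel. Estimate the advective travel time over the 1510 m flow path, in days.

Convert K: 1.74 cm/s × 864 = 1503 m/day.
Hydraulic gradient i = Δh / L = 52.2 / 1510 = 0.03457.
Darcy flux q = K · i = 1503 × 0.03457 = 51.97 m/day.
Seepage velocity v = q / n_e = 51.97 / 0.26 = 199.9 m/day.
Travel time t = L / v = 1510 / 199.9 = 7.554 days.

7.55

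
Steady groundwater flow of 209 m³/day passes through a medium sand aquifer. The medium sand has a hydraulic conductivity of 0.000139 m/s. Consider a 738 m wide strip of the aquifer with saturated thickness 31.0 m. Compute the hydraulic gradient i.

Convert K: 0.000139 m/s × 86400 = 12.01 m/day.
Cross-sectional area A = 738 × 31.0 = 22878 m².
From Q = K·A·i, i = Q / (K·A) = 209 / (12.01 × 22878) = 0.0007607.

0.000761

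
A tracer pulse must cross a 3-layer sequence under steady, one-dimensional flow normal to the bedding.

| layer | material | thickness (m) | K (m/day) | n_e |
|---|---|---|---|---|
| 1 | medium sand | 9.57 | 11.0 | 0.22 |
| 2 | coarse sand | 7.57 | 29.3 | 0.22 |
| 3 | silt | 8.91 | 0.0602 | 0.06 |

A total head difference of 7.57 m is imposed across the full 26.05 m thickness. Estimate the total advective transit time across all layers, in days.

With flow normal to the layers, continuity requires the same specific discharge q through every layer.
Σ(b_i/K_i) = 9.57/11.0 + 7.57/29.3 + 8.91/0.0602 = 149.1 d.
q = Δh / Σ(b_i/K_i) = 7.57 / 149.1 = 0.05076 m/day.
In each layer the seepage velocity is v_i = q/n_i, so the layer transit time is t_i = b_i·n_i / q:
  layer 1 (medium sand): t_1 = 9.57 × 0.22 / 0.05076 = 41.48 d
  layer 2 (coarse sand): t_2 = 7.57 × 0.22 / 0.05076 = 32.81 d
  layer 3 (silt): t_3 = 8.91 × 0.06 / 0.05076 = 10.53 d
Total t = Σ t_i = 84.82 days.

84.8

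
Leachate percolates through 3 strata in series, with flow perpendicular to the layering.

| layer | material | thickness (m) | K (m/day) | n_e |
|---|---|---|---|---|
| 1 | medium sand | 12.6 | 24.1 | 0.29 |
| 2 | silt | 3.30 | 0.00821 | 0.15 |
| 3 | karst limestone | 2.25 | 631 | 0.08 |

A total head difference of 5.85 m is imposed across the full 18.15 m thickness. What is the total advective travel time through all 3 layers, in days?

298

With flow normal to the layers, continuity requires the same specific discharge q through every layer.
Σ(b_i/K_i) = 12.6/24.1 + 3.30/0.00821 + 2.25/631 = 402.5 d.
q = Δh / Σ(b_i/K_i) = 5.85 / 402.5 = 0.01454 m/day.
In each layer the seepage velocity is v_i = q/n_i, so the layer transit time is t_i = b_i·n_i / q:
  layer 1 (medium sand): t_1 = 12.6 × 0.29 / 0.01454 = 251.4 d
  layer 2 (silt): t_2 = 3.30 × 0.15 / 0.01454 = 34.06 d
  layer 3 (karst limestone): t_3 = 2.25 × 0.08 / 0.01454 = 12.38 d
Total t = Σ t_i = 297.8 days.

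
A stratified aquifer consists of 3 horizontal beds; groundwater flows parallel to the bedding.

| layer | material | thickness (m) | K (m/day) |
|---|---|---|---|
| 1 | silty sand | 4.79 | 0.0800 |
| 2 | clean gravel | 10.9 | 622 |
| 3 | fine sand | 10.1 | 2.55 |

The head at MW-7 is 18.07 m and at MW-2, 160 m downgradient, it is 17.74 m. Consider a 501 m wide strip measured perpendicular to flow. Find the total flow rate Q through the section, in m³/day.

7030

Flow is parallel to layering, so each bed carries its own Darcy discharge and the transmissivities add.
Σ(K_i·b_i) = 0.0800×4.79 + 622×10.9 + 2.55×10.1 = 6806 m²/day.
Hydraulic gradient i = (18.07 − 17.74) / 160 = 0.33 / 160 = 0.002063.
Q = Σ(K_i·b_i) · W · i = 6806 × 501 × 0.002063 = 7033 m³/day.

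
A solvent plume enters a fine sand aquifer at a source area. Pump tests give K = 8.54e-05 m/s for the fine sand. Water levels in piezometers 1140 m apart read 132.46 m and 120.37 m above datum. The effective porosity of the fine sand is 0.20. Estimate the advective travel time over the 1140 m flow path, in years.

Convert K: 8.54e-05 m/s × 86400 = 7.379 m/day.
Hydraulic gradient i = (132.46 − 120.37) / 1140 = 12.09 / 1140 = 0.01061.
Darcy flux q = K · i = 7.379 × 0.01061 = 0.07825 m/day.
Seepage velocity v = q / n_e = 0.07825 / 0.20 = 0.3913 m/day.
Travel time t = L / v = 1140 / 0.3913 = 2914 days = 7.977 years.

7.98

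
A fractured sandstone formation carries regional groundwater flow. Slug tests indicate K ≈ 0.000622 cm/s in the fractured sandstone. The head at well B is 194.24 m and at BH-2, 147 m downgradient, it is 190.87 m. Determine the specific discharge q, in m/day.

0.0123

Convert K: 0.000622 cm/s × 864 = 0.5374 m/day.
Hydraulic gradient i = (194.24 − 190.87) / 147 = 3.37 / 147 = 0.02293.
Specific discharge q = K · i = 0.5374 × 0.02293 = 0.01232 m/day.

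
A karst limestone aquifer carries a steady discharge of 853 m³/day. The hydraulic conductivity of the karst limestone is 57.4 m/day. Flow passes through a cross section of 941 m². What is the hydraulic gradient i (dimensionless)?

0.0158

From Q = K·A·i, i = Q / (K·A) = 853 / (57.40 × 941.0) = 0.01579.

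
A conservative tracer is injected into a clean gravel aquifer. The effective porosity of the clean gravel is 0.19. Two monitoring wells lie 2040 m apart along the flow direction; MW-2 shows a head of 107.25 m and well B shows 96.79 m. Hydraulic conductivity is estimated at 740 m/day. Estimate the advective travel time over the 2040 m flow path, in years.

0.280

Hydraulic gradient i = (107.25 − 96.79) / 2040 = 10.46 / 2040 = 0.005127.
Darcy flux q = K · i = 740.0 × 0.005127 = 3.794 m/day.
Seepage velocity v = q / n_e = 3.794 / 0.19 = 19.97 m/day.
Travel time t = L / v = 2040 / 19.97 = 102.2 days = 0.2797 years.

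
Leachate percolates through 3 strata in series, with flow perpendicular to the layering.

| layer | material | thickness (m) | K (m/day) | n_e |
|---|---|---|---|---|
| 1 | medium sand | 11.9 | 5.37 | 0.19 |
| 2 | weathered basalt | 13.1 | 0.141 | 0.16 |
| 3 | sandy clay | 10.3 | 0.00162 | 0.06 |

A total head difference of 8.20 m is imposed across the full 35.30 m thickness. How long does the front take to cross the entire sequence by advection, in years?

With flow normal to the layers, continuity requires the same specific discharge q through every layer.
Σ(b_i/K_i) = 11.9/5.37 + 13.1/0.141 + 10.3/0.00162 = 6453 d.
q = Δh / Σ(b_i/K_i) = 8.20 / 6453 = 0.001271 m/day.
In each layer the seepage velocity is v_i = q/n_i, so the layer transit time is t_i = b_i·n_i / q:
  layer 1 (medium sand): t_1 = 11.9 × 0.19 / 0.001271 = 1779 d
  layer 2 (weathered basalt): t_2 = 13.1 × 0.16 / 0.001271 = 1649 d
  layer 3 (sandy clay): t_3 = 10.3 × 0.06 / 0.001271 = 486.3 d
Total t = Σ t_i = 3915 days = 10.72 years.

10.7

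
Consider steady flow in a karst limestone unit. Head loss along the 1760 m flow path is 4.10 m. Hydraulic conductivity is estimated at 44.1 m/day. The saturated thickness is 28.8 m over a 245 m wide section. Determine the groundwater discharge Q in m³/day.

Cross-sectional area A = 245 × 28.8 = 7056 m².
Hydraulic gradient i = Δh / L = 4.10 / 1760 = 0.002330.
Darcy's law: Q = K · A · i = 44.10 × 7056 × 0.002330 = 724.9 m³/day.

725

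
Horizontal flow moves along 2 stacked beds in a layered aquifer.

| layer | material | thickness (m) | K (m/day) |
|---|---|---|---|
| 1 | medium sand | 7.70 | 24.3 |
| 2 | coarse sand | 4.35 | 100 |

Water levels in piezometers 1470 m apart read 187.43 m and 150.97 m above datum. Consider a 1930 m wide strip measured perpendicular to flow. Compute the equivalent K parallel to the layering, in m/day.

Flow is parallel to layering, so each bed carries its own Darcy discharge and the transmissivities add.
Σ(K_i·b_i) = 24.3×7.70 + 100×4.35 = 622.1 m²/day.
Total thickness b = 12.05 m, so K_eq = Σ(K_i·b_i)/b = 51.63 m/day.

51.6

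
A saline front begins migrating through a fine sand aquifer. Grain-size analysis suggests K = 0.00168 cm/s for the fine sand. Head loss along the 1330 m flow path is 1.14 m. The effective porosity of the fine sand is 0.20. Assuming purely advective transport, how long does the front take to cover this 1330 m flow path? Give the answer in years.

585

Convert K: 0.00168 cm/s × 864 = 1.452 m/day.
Hydraulic gradient i = Δh / L = 1.14 / 1330 = 0.0008571.
Darcy flux q = K · i = 1.452 × 0.0008571 = 0.001244 m/day.
Seepage velocity v = q / n_e = 0.001244 / 0.20 = 0.006221 m/day.
Travel time t = L / v = 1330 / 0.006221 = 2.138e+05 days = 585.3 years.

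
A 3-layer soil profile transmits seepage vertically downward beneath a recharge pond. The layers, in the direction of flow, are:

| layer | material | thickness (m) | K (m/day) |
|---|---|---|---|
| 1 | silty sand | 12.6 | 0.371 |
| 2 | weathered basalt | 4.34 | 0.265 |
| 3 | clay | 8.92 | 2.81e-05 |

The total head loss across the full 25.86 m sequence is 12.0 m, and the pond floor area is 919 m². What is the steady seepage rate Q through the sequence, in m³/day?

0.0347

Flow is perpendicular to layering, so the layers act in series and the equivalent K is the thickness-weighted harmonic mean.
Total thickness L = 12.6 + 4.34 + 8.92 = 25.86 m.
Σ(b_i/K_i) = 12.6/0.371 + 4.34/0.265 + 8.92/2.81e-05 = 3.175e+05 d.
K_eq = L / Σ(b_i/K_i) = 25.86 / 3.175e+05 = 8.145e-05 m/day.
Q = K_eq · A · (Δh/L) = 8.145e-05 × 919 × (12.0/25.86) = 0.03474 m³/day.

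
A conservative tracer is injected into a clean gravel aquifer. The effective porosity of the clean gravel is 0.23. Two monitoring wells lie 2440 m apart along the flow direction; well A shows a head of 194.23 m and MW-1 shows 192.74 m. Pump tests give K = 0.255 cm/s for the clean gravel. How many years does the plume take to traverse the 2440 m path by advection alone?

Convert K: 0.255 cm/s × 864 = 220.3 m/day.
Hydraulic gradient i = (194.23 − 192.74) / 2440 = 1.49 / 2440 = 0.0006107.
Darcy flux q = K · i = 220.3 × 0.0006107 = 0.1345 m/day.
Seepage velocity v = q / n_e = 0.1345 / 0.23 = 0.5850 m/day.
Travel time t = L / v = 2440 / 0.5850 = 4171 days = 11.42 years.

11.4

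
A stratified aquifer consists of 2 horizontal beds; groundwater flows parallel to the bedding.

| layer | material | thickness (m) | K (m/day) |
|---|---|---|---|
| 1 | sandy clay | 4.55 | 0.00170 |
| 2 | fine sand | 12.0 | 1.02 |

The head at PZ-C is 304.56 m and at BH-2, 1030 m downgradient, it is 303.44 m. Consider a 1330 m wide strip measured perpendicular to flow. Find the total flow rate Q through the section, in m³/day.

Flow is parallel to layering, so each bed carries its own Darcy discharge and the transmissivities add.
Σ(K_i·b_i) = 0.00170×4.55 + 1.02×12.0 = 12.25 m²/day.
Hydraulic gradient i = (304.56 − 303.44) / 1030 = 1.12 / 1030 = 0.001087.
Q = Σ(K_i·b_i) · W · i = 12.25 × 1330 × 0.001087 = 17.71 m³/day.

17.7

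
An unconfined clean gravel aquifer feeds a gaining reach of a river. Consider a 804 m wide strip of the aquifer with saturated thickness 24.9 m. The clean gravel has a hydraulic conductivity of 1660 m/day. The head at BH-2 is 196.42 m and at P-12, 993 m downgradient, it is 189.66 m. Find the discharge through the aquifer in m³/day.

226000

Cross-sectional area A = 804 × 24.9 = 20020 m².
Hydraulic gradient i = (196.42 − 189.66) / 993 = 6.76 / 993 = 0.006808.
Darcy's law: Q = K · A · i = 1660 × 20020 × 0.006808 = 2.262e+05 m³/day.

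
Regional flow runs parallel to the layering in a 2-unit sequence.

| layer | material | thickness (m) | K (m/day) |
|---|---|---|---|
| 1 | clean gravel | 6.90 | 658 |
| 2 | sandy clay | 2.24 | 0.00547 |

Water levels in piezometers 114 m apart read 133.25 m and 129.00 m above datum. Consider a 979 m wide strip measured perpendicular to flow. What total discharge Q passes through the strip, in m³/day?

Flow is parallel to layering, so each bed carries its own Darcy discharge and the transmissivities add.
Σ(K_i·b_i) = 658×6.90 + 0.00547×2.24 = 4540 m²/day.
Hydraulic gradient i = (133.25 − 129.00) / 114 = 4.25 / 114 = 0.03728.
Q = Σ(K_i·b_i) · W · i = 4540 × 979 × 0.03728 = 1.657e+05 m³/day.

166000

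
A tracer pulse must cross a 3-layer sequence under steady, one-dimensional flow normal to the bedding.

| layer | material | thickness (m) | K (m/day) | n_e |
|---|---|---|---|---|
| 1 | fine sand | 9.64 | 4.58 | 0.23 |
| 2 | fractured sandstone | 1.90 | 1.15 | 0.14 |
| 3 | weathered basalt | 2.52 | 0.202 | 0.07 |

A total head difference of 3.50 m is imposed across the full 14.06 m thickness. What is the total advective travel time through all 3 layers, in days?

12.3

With flow normal to the layers, continuity requires the same specific discharge q through every layer.
Σ(b_i/K_i) = 9.64/4.58 + 1.90/1.15 + 2.52/0.202 = 16.23 d.
q = Δh / Σ(b_i/K_i) = 3.50 / 16.23 = 0.2156 m/day.
In each layer the seepage velocity is v_i = q/n_i, so the layer transit time is t_i = b_i·n_i / q:
  layer 1 (fine sand): t_1 = 9.64 × 0.23 / 0.2156 = 10.28 d
  layer 2 (fractured sandstone): t_2 = 1.90 × 0.14 / 0.2156 = 1.234 d
  layer 3 (weathered basalt): t_3 = 2.52 × 0.07 / 0.2156 = 0.8181 d
Total t = Σ t_i = 12.33 days.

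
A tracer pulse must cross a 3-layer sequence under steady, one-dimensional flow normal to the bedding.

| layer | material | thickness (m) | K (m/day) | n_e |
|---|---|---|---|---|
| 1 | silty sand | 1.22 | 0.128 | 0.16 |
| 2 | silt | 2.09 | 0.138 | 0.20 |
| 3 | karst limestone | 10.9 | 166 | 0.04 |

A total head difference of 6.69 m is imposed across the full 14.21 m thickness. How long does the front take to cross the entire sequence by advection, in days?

3.88

With flow normal to the layers, continuity requires the same specific discharge q through every layer.
Σ(b_i/K_i) = 1.22/0.128 + 2.09/0.138 + 10.9/166 = 24.74 d.
q = Δh / Σ(b_i/K_i) = 6.69 / 24.74 = 0.2704 m/day.
In each layer the seepage velocity is v_i = q/n_i, so the layer transit time is t_i = b_i·n_i / q:
  layer 1 (silty sand): t_1 = 1.22 × 0.16 / 0.2704 = 0.7219 d
  layer 2 (silt): t_2 = 2.09 × 0.20 / 0.2704 = 1.546 d
  layer 3 (karst limestone): t_3 = 10.9 × 0.04 / 0.2704 = 1.612 d
Total t = Σ t_i = 3.880 days.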